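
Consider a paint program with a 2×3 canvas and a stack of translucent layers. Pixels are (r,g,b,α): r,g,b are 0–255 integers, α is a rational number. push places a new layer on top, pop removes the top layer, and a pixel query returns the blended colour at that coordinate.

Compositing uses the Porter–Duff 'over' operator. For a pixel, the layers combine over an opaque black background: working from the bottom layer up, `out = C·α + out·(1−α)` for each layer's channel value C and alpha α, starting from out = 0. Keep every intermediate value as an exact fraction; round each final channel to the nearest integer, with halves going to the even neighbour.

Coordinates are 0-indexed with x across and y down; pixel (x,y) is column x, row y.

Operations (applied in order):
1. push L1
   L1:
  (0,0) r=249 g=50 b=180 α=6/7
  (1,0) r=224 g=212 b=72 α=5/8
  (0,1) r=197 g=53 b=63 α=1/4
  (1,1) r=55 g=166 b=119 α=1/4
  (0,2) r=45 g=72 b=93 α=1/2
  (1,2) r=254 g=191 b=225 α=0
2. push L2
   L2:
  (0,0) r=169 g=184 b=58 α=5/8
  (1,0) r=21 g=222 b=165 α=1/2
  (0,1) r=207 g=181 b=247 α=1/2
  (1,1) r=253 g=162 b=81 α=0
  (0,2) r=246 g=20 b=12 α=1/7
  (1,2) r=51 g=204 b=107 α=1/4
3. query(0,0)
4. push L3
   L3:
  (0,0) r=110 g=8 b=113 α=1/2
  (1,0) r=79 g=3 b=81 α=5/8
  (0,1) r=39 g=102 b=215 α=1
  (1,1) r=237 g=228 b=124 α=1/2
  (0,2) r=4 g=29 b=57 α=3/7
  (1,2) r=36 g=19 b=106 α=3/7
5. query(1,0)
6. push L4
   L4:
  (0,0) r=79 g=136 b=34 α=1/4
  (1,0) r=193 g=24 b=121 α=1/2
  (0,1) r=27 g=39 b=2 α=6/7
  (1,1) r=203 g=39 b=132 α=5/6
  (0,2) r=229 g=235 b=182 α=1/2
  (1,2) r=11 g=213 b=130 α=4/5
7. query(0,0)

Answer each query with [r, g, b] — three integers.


at x=0,y=0 over L1,L2:
after L1 α=6/7: [1494/7, 300/7, 1080/7]
after L2 α=5/8: [10397/56, 1835/14, 2635/28]
rounded: [186, 131, 94]

query (1,0) [L1,L2,L3] — begin 0,0,0
after L1 α=5/8: [140, 265/2, 45]
after L2 α=1/2: [161/2, 709/4, 105]
after L3 α=5/8: [1273/16, 2187/32, 90]
= [80, 68, 90]

query (0,0) [L1,L2,L3,L4] — begin 0,0,0
after L1 α=6/7: [1494/7, 300/7, 1080/7]
after L2 α=5/8: [10397/56, 1835/14, 2635/28]
after L3 α=1/2: [16557/112, 1947/28, 5799/56]
after L4 α=1/4: [58519/448, 9649/112, 19301/224]
→ [131, 86, 86]


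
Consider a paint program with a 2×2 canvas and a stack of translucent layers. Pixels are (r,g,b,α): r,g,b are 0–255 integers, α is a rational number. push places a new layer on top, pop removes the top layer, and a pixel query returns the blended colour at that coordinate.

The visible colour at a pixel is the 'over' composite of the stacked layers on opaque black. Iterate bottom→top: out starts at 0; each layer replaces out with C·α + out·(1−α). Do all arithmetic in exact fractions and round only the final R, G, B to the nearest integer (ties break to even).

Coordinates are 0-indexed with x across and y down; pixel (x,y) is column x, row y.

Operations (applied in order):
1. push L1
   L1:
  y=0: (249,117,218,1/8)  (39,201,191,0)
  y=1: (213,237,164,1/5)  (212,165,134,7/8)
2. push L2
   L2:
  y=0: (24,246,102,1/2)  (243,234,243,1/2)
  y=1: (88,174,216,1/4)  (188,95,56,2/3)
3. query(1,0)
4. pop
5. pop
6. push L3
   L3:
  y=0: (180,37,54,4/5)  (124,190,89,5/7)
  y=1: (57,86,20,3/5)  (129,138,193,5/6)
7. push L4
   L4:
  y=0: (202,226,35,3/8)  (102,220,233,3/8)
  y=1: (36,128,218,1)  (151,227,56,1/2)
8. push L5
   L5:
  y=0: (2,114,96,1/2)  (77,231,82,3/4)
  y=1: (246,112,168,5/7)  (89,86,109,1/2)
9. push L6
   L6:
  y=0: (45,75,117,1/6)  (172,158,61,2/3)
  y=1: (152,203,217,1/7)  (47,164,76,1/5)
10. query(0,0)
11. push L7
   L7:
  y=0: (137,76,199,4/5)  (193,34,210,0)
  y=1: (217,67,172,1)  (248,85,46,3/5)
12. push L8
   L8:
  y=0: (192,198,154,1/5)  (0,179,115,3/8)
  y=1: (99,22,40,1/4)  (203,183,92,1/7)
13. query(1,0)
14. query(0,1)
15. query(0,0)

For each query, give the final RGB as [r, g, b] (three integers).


at x=1,y=0 over L1,L2:
+L1 (α=0) → [0, 0, 0]
+L2 (α=1/2) → [243/2, 117, 243/2]
→ [122, 117, 122]

(0,0) stack=L3,L4,L5,L6; from [0,0,0]:
L3 α=4/5: [144, 148/5, 216/5]
L4 α=3/8: [663/4, 413/4, 321/8]
L5 α=1/2: [671/8, 869/8, 1089/16]
L6 α=1/6: [3715/48, 4945/48, 2439/32]
= [77, 103, 76]

at x=1,y=0 over L3,L4,L5,L6,L7,L8:
after L3 α=5/7: [620/7, 950/7, 445/7]
after L4 α=3/8: [2621/28, 4685/28, 3559/28]
after L5 α=3/4: [9089/112, 24089/112, 10447/112]
after L6 α=2/3: [47617/336, 19827/112, 8037/112]
after L7 α=0: [47617/336, 19827/112, 8037/112]
after L8 α=3/8: [238085/2688, 159279/896, 78825/896]
→ [89, 178, 88]

(0,1) stack=L3,L4,L5,L6,L7,L8; from [0,0,0]:
+L3 (α=3/5) → [171/5, 258/5, 12]
+L4 (α=1) → [36, 128, 218]
+L5 (α=5/7) → [186, 816/7, 1276/7]
+L6 (α=1/7) → [1268/7, 6317/49, 9175/49]
+L7 (α=1) → [217, 67, 172]
+L8 (α=1/4) → [375/2, 223/4, 139]
rounded: [188, 56, 139]

query (0,0) [L3,L4,L5,L6,L7,L8] — begin 0,0,0
L3 α=4/5: [144, 148/5, 216/5]
L4 α=3/8: [663/4, 413/4, 321/8]
L5 α=1/2: [671/8, 869/8, 1089/16]
L6 α=1/6: [3715/48, 4945/48, 2439/32]
L7 α=4/5: [30019/240, 19537/240, 27911/160]
L8 α=1/5: [41539/300, 31417/300, 34071/200]
rounded: [138, 105, 170]


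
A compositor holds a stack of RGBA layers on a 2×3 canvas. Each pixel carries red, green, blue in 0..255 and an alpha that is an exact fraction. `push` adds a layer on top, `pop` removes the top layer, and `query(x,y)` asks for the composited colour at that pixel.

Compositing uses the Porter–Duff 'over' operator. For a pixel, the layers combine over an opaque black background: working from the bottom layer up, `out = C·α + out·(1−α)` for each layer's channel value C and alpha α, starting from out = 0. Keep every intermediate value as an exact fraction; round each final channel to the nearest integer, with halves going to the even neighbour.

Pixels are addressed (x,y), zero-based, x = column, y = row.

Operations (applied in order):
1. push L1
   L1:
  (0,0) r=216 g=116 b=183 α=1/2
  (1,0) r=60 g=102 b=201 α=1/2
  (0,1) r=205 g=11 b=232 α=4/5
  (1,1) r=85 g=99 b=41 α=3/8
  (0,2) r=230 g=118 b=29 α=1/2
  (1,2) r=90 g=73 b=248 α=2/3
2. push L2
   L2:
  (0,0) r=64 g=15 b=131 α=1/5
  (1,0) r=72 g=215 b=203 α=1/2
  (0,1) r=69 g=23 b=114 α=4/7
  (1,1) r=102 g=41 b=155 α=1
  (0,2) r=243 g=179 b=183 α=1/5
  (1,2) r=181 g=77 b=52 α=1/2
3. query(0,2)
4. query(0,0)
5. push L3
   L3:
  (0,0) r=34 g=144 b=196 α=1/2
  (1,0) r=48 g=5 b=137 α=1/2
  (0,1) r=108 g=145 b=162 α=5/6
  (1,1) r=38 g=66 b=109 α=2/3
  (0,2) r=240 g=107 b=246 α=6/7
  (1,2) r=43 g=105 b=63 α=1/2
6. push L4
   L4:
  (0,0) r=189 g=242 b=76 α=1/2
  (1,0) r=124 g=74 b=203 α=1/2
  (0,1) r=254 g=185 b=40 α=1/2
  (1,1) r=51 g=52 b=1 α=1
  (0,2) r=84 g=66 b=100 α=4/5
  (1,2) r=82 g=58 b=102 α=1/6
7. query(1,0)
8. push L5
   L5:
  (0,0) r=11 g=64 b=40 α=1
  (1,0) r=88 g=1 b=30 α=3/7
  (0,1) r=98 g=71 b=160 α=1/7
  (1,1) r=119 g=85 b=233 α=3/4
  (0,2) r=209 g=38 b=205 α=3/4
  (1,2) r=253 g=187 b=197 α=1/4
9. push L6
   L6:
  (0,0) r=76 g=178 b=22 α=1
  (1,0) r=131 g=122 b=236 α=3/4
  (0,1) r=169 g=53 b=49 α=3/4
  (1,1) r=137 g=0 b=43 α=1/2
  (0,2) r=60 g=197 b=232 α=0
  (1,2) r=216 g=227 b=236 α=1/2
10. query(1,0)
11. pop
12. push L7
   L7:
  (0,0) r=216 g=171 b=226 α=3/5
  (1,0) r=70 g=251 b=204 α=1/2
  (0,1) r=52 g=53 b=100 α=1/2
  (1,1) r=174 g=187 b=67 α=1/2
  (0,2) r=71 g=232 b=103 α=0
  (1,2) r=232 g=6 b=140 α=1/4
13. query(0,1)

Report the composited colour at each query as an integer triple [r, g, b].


at x=0,y=2 over L1,L2:
+L1 (α=1/2) → [115, 59, 29/2]
+L2 (α=1/5) → [703/5, 83, 241/5]
rounded: [141, 83, 48]

at x=0,y=0 over L1,L2:
L1 α=1/2: [108, 58, 183/2]
L2 α=1/5: [496/5, 247/5, 497/5]
→ [99, 49, 99]

query (1,0) [L1,L2,L3,L4] — begin 0,0,0
+L1 (α=1/2) → [30, 51, 201/2]
+L2 (α=1/2) → [51, 133, 607/4]
+L3 (α=1/2) → [99/2, 69, 1155/8]
+L4 (α=1/2) → [347/4, 143/2, 2779/16]
rounded: [87, 72, 174]

query (1,0) [L1,L2,L3,L4,L5,L6] — begin 0,0,0
+L1 (α=1/2) → [30, 51, 201/2]
+L2 (α=1/2) → [51, 133, 607/4]
+L3 (α=1/2) → [99/2, 69, 1155/8]
+L4 (α=1/2) → [347/4, 143/2, 2779/16]
+L5 (α=3/7) → [611/7, 289/7, 3139/28]
+L6 (α=3/4) → [1681/14, 2851/28, 22963/112]
rounded: [120, 102, 205]

(0,1) stack=L1,L2,L3,L4,L5,L7; from [0,0,0]:
+L1 (α=4/5) → [164, 44/5, 928/5]
+L2 (α=4/7) → [768/7, 592/35, 5064/35]
+L3 (α=5/6) → [758/7, 25967/210, 5569/35]
+L4 (α=1/2) → [1268/7, 64817/420, 6969/70]
+L5 (α=1/7) → [8294/49, 69787/490, 26507/245]
+L7 (α=1/2) → [5421/49, 95757/980, 51007/490]
rounded: [111, 98, 104]


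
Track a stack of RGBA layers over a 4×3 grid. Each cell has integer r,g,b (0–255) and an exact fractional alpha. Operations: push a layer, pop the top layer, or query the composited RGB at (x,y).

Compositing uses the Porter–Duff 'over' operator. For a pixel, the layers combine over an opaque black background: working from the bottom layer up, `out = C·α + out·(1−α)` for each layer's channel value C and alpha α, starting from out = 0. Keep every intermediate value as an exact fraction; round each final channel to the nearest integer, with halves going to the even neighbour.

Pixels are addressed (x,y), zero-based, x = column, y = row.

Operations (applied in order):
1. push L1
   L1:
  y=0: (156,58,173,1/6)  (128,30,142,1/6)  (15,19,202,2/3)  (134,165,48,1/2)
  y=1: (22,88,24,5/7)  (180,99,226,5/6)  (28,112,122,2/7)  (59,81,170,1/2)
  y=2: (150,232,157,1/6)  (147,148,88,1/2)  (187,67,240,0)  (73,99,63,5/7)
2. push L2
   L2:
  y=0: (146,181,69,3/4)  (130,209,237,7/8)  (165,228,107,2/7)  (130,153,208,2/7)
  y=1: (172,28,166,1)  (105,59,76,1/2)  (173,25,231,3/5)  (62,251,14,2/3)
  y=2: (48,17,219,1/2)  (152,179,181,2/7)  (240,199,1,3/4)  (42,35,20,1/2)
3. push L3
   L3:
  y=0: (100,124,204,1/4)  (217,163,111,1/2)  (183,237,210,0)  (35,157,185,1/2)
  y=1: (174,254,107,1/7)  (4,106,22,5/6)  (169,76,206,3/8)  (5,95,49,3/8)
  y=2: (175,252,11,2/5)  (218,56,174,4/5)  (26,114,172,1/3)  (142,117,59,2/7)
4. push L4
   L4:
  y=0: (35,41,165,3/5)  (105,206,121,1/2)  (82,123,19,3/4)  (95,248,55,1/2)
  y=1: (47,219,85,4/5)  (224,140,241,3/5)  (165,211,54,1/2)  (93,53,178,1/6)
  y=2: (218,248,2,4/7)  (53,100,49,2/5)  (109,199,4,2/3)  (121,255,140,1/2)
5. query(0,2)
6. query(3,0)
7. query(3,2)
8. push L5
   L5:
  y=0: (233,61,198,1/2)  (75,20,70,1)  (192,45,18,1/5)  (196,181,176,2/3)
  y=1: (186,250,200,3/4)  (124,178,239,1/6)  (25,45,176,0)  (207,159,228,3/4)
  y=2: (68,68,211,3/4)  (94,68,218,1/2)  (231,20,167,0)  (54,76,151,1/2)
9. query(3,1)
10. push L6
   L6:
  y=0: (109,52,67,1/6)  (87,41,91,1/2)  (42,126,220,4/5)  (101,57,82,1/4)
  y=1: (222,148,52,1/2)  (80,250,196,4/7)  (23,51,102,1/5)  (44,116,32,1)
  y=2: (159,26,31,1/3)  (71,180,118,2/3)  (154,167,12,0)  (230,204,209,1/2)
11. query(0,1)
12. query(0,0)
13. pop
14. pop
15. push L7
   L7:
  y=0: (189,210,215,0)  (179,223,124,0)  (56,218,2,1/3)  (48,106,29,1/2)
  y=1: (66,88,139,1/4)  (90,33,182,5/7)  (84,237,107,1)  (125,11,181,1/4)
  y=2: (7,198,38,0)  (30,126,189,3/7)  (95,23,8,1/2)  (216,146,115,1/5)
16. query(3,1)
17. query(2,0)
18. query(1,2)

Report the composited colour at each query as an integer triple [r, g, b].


(0,2) stack=L1,L2,L3,L4; from [0,0,0]:
+L1 (α=1/6) → [25, 116/3, 157/6]
+L2 (α=1/2) → [73/2, 167/6, 1471/12]
+L3 (α=2/5) → [919/10, 235/2, 1559/20]
+L4 (α=4/7) → [11477/70, 2689/14, 691/20]
= [164, 192, 35]

at x=3,y=0 over L1,L2,L3,L4:
+L1 (α=1/2) → [67, 165/2, 24]
+L2 (α=2/7) → [85, 1437/14, 536/7]
+L3 (α=1/2) → [60, 3635/28, 1831/14]
+L4 (α=1/2) → [155/2, 10579/56, 2601/28]
= [78, 189, 93]

query (3,2) [L1,L2,L3,L4] — begin 0,0,0
after L1 α=5/7: [365/7, 495/7, 45]
after L2 α=1/2: [659/14, 370/7, 65/2]
after L3 α=2/7: [7271/98, 3488/49, 561/14]
after L4 α=1/2: [19129/196, 15983/98, 2521/28]
→ [98, 163, 90]

(3,1) stack=L1,L2,L3,L4,L5; from [0,0,0]:
L1 α=1/2: [59/2, 81/2, 85]
L2 α=2/3: [307/6, 1085/6, 113/3]
L3 α=3/8: [1625/48, 7135/48, 503/12]
L4 α=1/6: [12589/288, 38219/288, 4651/72]
L5 α=3/4: [191437/1152, 175595/1152, 53899/288]
→ [166, 152, 187]

query (0,1) [L1,L2,L3,L4,L5,L6] — begin 0,0,0
L1 α=5/7: [110/7, 440/7, 120/7]
L2 α=1: [172, 28, 166]
L3 α=1/7: [1206/7, 422/7, 1103/7]
L4 α=4/5: [2522/35, 6554/35, 3483/35]
L5 α=3/4: [5513/35, 8201/35, 24483/140]
L6 α=1/2: [13283/70, 13381/70, 31763/280]
→ [190, 191, 113]

at x=0,y=0 over L1,L2,L3,L4,L5,L6:
after L1 α=1/6: [26, 29/3, 173/6]
after L2 α=3/4: [116, 829/6, 1415/24]
after L3 α=1/4: [112, 1077/8, 3047/32]
after L4 α=3/5: [329/5, 1569/20, 10967/80]
after L5 α=1/2: [747/5, 2789/40, 26807/160]
after L6 α=1/6: [428/3, 3205/48, 28951/192]
→ [143, 67, 151]

(3,1) stack=L1,L2,L3,L4,L7; from [0,0,0]:
+L1 (α=1/2) → [59/2, 81/2, 85]
+L2 (α=2/3) → [307/6, 1085/6, 113/3]
+L3 (α=3/8) → [1625/48, 7135/48, 503/12]
+L4 (α=1/6) → [12589/288, 38219/288, 4651/72]
+L7 (α=1/4) → [24589/384, 39275/384, 8995/96]
→ [64, 102, 94]

(2,0) stack=L1,L2,L3,L4,L7; from [0,0,0]:
L1 α=2/3: [10, 38/3, 404/3]
L2 α=2/7: [380/7, 1558/21, 2662/21]
L3 α=0: [380/7, 1558/21, 2662/21]
L4 α=3/4: [1051/14, 9307/84, 3859/84]
L7 α=1/3: [481/7, 18463/126, 3943/126]
→ [69, 147, 31]

query (1,2) [L1,L2,L3,L4,L7] — begin 0,0,0
after L1 α=1/2: [147/2, 74, 44]
after L2 α=2/7: [1343/14, 104, 582/7]
after L3 α=4/5: [13551/70, 328/5, 5454/35]
after L4 α=2/5: [48073/350, 1984/25, 19792/175]
after L7 α=3/7: [111896/1225, 17386/175, 178393/1225]
rounded: [91, 99, 146]


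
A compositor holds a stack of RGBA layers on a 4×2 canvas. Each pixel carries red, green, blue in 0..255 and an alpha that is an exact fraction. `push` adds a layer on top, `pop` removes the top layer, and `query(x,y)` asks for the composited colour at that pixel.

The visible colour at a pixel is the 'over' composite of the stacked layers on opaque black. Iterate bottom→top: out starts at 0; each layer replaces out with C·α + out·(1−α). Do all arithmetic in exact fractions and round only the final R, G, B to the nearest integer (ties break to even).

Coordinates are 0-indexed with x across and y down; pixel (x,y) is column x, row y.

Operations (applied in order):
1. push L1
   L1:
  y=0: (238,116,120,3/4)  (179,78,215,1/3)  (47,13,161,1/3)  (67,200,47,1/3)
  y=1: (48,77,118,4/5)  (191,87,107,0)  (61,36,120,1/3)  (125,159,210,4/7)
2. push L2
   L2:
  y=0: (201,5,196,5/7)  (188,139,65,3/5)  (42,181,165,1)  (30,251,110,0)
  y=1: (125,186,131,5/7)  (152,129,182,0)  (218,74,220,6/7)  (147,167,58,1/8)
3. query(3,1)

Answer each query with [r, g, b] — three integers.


(3,1) stack=L1,L2; from [0,0,0]:
+L1 (α=4/7) → [500/7, 636/7, 120]
+L2 (α=1/8) → [647/8, 803/8, 449/4]
→ [81, 100, 112]


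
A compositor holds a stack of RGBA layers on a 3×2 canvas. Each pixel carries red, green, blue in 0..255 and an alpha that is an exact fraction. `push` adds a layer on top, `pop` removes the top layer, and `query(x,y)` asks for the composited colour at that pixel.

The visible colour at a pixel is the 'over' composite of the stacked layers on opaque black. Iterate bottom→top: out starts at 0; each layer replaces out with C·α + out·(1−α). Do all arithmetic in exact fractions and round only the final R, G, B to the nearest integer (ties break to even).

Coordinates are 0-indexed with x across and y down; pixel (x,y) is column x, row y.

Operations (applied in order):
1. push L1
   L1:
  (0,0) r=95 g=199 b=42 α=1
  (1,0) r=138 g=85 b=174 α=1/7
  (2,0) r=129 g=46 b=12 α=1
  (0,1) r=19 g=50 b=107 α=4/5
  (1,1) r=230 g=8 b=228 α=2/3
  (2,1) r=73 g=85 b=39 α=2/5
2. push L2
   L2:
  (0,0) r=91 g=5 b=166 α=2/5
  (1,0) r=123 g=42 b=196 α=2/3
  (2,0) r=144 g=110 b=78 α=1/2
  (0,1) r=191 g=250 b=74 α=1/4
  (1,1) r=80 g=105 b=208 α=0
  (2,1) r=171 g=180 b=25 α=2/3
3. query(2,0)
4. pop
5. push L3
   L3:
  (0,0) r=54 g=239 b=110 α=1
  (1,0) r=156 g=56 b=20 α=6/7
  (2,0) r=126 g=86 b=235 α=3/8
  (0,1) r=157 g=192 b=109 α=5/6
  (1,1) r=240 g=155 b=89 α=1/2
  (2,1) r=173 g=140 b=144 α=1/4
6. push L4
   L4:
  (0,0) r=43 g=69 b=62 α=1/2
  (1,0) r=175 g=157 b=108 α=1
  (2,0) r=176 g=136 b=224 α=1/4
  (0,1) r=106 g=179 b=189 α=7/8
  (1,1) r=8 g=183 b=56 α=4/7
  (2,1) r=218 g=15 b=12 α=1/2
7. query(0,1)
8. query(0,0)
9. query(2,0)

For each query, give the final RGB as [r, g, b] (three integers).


at x=2,y=0 over L1,L2:
after L1 α=1: [129, 46, 12]
after L2 α=1/2: [273/2, 78, 45]
→ [136, 78, 45]

query (0,1) [L1,L3,L4] — begin 0,0,0
L1 α=4/5: [76/5, 40, 428/5]
L3 α=5/6: [4001/30, 500/3, 1051/10]
L4 α=7/8: [26261/240, 4259/24, 14281/80]
= [109, 177, 179]

query (0,0) [L1,L3,L4] — begin 0,0,0
L1 α=1: [95, 199, 42]
L3 α=1: [54, 239, 110]
L4 α=1/2: [97/2, 154, 86]
= [48, 154, 86]

query (2,0) [L1,L3,L4] — begin 0,0,0
after L1 α=1: [129, 46, 12]
after L3 α=3/8: [1023/8, 61, 765/8]
after L4 α=1/4: [4477/32, 319/4, 4087/32]
rounded: [140, 80, 128]


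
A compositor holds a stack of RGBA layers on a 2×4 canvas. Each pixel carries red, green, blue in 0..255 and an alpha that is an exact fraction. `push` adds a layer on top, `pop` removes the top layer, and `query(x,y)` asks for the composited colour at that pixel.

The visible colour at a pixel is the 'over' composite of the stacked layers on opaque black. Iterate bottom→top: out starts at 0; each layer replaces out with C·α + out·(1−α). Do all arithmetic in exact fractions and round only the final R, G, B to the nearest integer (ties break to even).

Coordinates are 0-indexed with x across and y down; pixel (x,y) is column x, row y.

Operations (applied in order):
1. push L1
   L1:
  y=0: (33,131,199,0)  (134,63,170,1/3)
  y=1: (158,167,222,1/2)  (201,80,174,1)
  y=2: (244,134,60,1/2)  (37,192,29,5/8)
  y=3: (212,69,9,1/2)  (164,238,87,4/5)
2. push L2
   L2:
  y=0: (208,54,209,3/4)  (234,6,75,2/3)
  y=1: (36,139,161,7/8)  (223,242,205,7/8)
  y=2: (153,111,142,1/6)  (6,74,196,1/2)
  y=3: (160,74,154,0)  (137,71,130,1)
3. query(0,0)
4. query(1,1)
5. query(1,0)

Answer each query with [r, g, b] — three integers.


(0,0) stack=L1,L2; from [0,0,0]:
after L1 α=0: [0, 0, 0]
after L2 α=3/4: [156, 81/2, 627/4]
= [156, 40, 157]

query (1,1) [L1,L2] — begin 0,0,0
L1 α=1: [201, 80, 174]
L2 α=7/8: [881/4, 887/4, 1609/8]
→ [220, 222, 201]

at x=1,y=0 over L1,L2:
after L1 α=1/3: [134/3, 21, 170/3]
after L2 α=2/3: [1538/9, 11, 620/9]
→ [171, 11, 69]


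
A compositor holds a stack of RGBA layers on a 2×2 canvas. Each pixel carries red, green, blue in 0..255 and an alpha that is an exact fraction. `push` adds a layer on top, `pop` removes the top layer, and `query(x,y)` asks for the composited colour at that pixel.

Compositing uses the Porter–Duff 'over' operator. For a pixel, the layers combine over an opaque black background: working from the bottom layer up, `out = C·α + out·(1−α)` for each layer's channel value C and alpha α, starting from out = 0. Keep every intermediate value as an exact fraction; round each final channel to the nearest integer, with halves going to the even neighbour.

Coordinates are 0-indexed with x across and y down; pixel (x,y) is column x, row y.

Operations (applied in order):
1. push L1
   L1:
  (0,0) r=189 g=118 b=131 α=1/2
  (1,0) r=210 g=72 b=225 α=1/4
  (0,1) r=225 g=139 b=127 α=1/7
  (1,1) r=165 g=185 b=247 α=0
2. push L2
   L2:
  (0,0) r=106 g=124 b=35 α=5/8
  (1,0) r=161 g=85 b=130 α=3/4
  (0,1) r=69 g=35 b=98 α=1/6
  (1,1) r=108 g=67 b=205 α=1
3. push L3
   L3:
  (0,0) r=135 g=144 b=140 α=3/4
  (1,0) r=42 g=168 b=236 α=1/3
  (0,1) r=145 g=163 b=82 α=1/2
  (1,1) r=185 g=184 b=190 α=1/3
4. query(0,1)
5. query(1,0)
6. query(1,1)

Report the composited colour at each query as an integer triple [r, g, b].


query (0,1) [L1,L2,L3] — begin 0,0,0
L1 α=1/7: [225/7, 139/7, 127/7]
L2 α=1/6: [268/7, 470/21, 1321/42]
L3 α=1/2: [1283/14, 3893/42, 4765/84]
= [92, 93, 57]

query (1,0) [L1,L2,L3] — begin 0,0,0
after L1 α=1/4: [105/2, 18, 225/4]
after L2 α=3/4: [1071/8, 273/4, 1785/16]
after L3 α=1/3: [413/4, 203/2, 3673/24]
= [103, 102, 153]

query (1,1) [L1,L2,L3] — begin 0,0,0
after L1 α=0: [0, 0, 0]
after L2 α=1: [108, 67, 205]
after L3 α=1/3: [401/3, 106, 200]
→ [134, 106, 200]


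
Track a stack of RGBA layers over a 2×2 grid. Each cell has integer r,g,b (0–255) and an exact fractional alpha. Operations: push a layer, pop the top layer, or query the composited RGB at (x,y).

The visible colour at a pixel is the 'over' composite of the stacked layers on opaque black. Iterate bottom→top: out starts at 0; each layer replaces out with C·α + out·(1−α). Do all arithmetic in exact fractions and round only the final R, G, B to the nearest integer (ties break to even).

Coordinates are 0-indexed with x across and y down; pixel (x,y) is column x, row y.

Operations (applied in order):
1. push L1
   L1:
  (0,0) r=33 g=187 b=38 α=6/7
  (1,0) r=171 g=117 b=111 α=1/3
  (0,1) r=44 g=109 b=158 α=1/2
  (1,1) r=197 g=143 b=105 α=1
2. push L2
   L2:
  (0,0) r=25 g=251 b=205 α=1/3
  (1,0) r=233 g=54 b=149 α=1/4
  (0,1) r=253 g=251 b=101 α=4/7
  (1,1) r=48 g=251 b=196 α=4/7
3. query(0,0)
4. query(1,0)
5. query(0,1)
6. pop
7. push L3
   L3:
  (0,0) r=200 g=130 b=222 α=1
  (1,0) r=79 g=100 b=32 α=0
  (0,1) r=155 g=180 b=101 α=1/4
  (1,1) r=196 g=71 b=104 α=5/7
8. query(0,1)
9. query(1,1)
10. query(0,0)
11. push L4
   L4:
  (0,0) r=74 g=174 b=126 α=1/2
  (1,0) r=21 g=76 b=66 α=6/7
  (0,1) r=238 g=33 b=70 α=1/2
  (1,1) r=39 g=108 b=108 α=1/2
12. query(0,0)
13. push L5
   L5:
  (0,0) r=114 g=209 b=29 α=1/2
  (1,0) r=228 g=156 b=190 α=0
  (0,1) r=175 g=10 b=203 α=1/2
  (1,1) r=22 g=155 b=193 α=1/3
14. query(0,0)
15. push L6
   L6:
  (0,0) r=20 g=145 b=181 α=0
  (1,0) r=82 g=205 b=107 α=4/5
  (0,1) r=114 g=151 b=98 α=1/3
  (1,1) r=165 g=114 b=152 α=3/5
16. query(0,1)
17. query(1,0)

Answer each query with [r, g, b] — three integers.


at x=0,y=0 over L1,L2:
after L1 α=6/7: [198/7, 1122/7, 228/7]
after L2 α=1/3: [571/21, 4001/21, 1891/21]
= [27, 191, 90]

(1,0) stack=L1,L2; from [0,0,0]:
after L1 α=1/3: [57, 39, 37]
after L2 α=1/4: [101, 171/4, 65]
rounded: [101, 43, 65]

query (0,1) [L1,L2] — begin 0,0,0
+L1 (α=1/2) → [22, 109/2, 79]
+L2 (α=4/7) → [154, 2335/14, 641/7]
rounded: [154, 167, 92]

query (0,1) [L1,L3] — begin 0,0,0
after L1 α=1/2: [22, 109/2, 79]
after L3 α=1/4: [221/4, 687/8, 169/2]
rounded: [55, 86, 84]

query (1,1) [L1,L3] — begin 0,0,0
L1 α=1: [197, 143, 105]
L3 α=5/7: [1374/7, 641/7, 730/7]
= [196, 92, 104]

at x=0,y=0 over L1,L3:
after L1 α=6/7: [198/7, 1122/7, 228/7]
after L3 α=1: [200, 130, 222]
→ [200, 130, 222]

at x=0,y=0 over L1,L3,L4:
+L1 (α=6/7) → [198/7, 1122/7, 228/7]
+L3 (α=1) → [200, 130, 222]
+L4 (α=1/2) → [137, 152, 174]
→ [137, 152, 174]

query (0,0) [L1,L3,L4,L5] — begin 0,0,0
after L1 α=6/7: [198/7, 1122/7, 228/7]
after L3 α=1: [200, 130, 222]
after L4 α=1/2: [137, 152, 174]
after L5 α=1/2: [251/2, 361/2, 203/2]
→ [126, 180, 102]

(0,1) stack=L1,L3,L4,L5,L6; from [0,0,0]:
after L1 α=1/2: [22, 109/2, 79]
after L3 α=1/4: [221/4, 687/8, 169/2]
after L4 α=1/2: [1173/8, 951/16, 309/4]
after L5 α=1/2: [2573/16, 1111/32, 1121/8]
after L6 α=1/3: [3485/24, 3527/48, 1513/12]
→ [145, 73, 126]

(1,0) stack=L1,L3,L4,L5,L6; from [0,0,0]:
after L1 α=1/3: [57, 39, 37]
after L3 α=0: [57, 39, 37]
after L4 α=6/7: [183/7, 495/7, 433/7]
after L5 α=0: [183/7, 495/7, 433/7]
after L6 α=4/5: [2479/35, 1247/7, 3429/35]
→ [71, 178, 98]


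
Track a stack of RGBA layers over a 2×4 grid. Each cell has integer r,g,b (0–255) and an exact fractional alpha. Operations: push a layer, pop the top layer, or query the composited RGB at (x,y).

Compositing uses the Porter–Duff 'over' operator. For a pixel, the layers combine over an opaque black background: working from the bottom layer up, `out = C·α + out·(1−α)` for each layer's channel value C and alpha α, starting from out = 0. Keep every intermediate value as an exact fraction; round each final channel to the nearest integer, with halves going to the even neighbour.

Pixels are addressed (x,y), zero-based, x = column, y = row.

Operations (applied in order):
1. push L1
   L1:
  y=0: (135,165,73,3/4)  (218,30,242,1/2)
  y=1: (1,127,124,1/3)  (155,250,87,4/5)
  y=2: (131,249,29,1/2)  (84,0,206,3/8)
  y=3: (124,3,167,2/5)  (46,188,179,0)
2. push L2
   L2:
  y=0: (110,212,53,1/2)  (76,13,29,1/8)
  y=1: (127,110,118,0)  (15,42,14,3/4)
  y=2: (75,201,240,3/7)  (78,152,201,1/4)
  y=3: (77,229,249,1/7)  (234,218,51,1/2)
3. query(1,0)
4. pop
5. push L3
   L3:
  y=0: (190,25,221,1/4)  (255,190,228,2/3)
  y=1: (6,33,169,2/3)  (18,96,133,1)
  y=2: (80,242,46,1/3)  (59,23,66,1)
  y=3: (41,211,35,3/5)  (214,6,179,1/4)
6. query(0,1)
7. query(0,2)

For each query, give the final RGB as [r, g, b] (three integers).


query (1,0) [L1,L2] — begin 0,0,0
+L1 (α=1/2) → [109, 15, 121]
+L2 (α=1/8) → [839/8, 59/4, 219/2]
= [105, 15, 110]

(0,1) stack=L1,L3; from [0,0,0]:
L1 α=1/3: [1/3, 127/3, 124/3]
L3 α=2/3: [37/9, 325/9, 1138/9]
→ [4, 36, 126]

query (0,2) [L1,L3] — begin 0,0,0
L1 α=1/2: [131/2, 249/2, 29/2]
L3 α=1/3: [211/3, 491/3, 25]
= [70, 164, 25]


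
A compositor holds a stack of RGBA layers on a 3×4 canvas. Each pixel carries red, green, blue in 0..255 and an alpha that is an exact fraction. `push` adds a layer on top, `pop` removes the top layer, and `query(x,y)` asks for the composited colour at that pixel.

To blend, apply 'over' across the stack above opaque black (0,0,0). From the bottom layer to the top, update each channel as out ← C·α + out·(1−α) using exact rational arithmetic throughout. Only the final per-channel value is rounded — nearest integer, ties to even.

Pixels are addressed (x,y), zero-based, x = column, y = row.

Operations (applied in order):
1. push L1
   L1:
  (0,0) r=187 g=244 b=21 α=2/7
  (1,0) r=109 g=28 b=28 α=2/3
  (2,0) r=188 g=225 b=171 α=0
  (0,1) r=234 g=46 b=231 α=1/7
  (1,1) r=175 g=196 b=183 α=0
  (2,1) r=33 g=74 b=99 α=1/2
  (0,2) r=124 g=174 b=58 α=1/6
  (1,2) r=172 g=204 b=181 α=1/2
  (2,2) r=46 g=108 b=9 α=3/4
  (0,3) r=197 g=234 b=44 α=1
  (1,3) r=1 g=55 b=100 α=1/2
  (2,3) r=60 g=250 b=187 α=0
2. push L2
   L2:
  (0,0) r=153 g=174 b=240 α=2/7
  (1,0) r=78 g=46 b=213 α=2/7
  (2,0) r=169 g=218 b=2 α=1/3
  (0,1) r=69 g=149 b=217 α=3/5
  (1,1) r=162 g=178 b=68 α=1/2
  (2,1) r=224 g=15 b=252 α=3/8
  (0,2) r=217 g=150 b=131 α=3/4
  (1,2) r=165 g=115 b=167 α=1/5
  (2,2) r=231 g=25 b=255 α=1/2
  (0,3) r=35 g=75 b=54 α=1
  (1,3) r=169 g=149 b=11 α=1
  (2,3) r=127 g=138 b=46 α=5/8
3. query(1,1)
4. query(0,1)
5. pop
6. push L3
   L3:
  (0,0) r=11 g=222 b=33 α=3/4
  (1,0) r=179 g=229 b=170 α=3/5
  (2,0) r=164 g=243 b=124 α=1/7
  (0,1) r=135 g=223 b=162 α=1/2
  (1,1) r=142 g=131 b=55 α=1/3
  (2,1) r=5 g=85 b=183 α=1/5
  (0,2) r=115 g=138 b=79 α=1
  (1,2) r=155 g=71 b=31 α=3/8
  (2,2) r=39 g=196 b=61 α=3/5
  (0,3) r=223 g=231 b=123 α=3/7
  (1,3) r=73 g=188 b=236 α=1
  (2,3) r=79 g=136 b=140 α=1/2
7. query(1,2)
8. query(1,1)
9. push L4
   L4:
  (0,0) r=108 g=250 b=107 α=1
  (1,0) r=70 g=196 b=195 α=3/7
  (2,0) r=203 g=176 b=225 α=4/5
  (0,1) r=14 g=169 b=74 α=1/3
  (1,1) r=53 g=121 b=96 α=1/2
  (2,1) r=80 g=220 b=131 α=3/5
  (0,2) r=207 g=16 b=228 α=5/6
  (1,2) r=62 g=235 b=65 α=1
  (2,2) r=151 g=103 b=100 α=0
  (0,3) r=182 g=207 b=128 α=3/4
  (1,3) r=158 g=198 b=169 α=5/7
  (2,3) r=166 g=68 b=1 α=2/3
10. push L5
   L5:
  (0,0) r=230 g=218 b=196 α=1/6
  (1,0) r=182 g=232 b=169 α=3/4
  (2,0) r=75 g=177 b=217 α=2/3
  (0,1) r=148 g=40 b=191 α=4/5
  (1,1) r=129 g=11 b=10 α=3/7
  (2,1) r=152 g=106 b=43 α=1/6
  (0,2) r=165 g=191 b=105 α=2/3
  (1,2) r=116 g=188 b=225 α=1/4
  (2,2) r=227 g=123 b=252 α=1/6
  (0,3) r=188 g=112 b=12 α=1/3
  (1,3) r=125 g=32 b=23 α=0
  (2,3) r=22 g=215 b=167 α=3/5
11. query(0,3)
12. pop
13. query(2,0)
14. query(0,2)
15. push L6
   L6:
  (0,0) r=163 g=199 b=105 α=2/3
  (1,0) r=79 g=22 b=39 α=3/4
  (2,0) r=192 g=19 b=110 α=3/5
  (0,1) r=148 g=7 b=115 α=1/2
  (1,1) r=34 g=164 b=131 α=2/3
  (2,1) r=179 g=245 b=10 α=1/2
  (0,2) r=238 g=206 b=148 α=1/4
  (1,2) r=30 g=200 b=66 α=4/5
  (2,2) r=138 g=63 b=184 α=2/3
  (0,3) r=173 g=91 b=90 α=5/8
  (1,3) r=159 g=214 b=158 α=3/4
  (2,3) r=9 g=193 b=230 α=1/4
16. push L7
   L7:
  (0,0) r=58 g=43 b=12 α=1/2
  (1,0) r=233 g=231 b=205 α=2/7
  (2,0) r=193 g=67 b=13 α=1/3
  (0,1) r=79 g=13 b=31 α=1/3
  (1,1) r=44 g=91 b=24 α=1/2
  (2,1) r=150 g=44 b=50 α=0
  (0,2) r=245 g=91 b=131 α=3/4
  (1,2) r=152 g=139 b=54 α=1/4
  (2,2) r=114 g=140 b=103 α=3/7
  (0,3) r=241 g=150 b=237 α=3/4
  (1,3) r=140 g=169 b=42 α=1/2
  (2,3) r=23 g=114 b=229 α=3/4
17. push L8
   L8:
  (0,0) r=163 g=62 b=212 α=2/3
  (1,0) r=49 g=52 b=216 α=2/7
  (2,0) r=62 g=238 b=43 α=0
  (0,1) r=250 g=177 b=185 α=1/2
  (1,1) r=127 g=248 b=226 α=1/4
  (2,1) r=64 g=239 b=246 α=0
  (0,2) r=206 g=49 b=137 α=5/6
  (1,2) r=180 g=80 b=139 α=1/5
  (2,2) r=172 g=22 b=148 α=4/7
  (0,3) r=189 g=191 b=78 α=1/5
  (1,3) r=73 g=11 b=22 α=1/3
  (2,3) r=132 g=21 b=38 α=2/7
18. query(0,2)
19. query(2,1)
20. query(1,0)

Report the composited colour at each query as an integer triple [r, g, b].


query (1,1) [L1,L2] — begin 0,0,0
L1 α=0: [0, 0, 0]
L2 α=1/2: [81, 89, 34]
= [81, 89, 34]

query (0,1) [L1,L2] — begin 0,0,0
+L1 (α=1/7) → [234/7, 46/7, 33]
+L2 (α=3/5) → [1917/35, 3221/35, 717/5]
→ [55, 92, 143]

query (1,2) [L1,L3] — begin 0,0,0
L1 α=1/2: [86, 102, 181/2]
L3 α=3/8: [895/8, 723/8, 1091/16]
→ [112, 90, 68]

query (1,1) [L1,L3] — begin 0,0,0
+L1 (α=0) → [0, 0, 0]
+L3 (α=1/3) → [142/3, 131/3, 55/3]
= [47, 44, 18]

(0,3) stack=L1,L3,L4,L5; from [0,0,0]:
after L1 α=1: [197, 234, 44]
after L3 α=3/7: [1457/7, 1629/7, 545/7]
after L4 α=3/4: [5279/28, 1494/7, 3233/28]
after L5 α=1/3: [2637/14, 3772/21, 3401/42]
= [188, 180, 81]

query (2,0) [L1,L3,L4] — begin 0,0,0
L1 α=0: [0, 0, 0]
L3 α=1/7: [164/7, 243/7, 124/7]
L4 α=4/5: [5848/35, 5171/35, 6424/35]
= [167, 148, 184]

at x=0,y=2 over L1,L3,L4:
+L1 (α=1/6) → [62/3, 29, 29/3]
+L3 (α=1) → [115, 138, 79]
+L4 (α=5/6) → [575/3, 109/3, 1219/6]
= [192, 36, 203]

(0,2) stack=L1,L3,L4,L6,L7,L8; from [0,0,0]:
+L1 (α=1/6) → [62/3, 29, 29/3]
+L3 (α=1) → [115, 138, 79]
+L4 (α=5/6) → [575/3, 109/3, 1219/6]
+L6 (α=1/4) → [813/4, 315/4, 1515/8]
+L7 (α=3/4) → [3753/16, 1407/16, 4659/32]
+L8 (α=5/6) → [20233/96, 5327/96, 26579/192]
→ [211, 55, 138]

at x=2,y=1 over L1,L3,L4,L6,L7,L8:
after L1 α=1/2: [33/2, 37, 99/2]
after L3 α=1/5: [71/5, 233/5, 381/5]
after L4 α=3/5: [1342/25, 3766/25, 2727/25]
after L6 α=1/2: [5817/50, 9891/50, 2977/50]
after L7 α=0: [5817/50, 9891/50, 2977/50]
after L8 α=0: [5817/50, 9891/50, 2977/50]
→ [116, 198, 60]

query (1,0) [L1,L3,L4,L6,L7,L8] — begin 0,0,0
after L1 α=2/3: [218/3, 56/3, 56/3]
after L3 α=3/5: [2047/15, 2173/15, 1642/15]
after L4 α=3/7: [11338/105, 17512/105, 15343/105]
after L6 α=3/4: [36223/420, 12221/210, 6907/105]
after L7 α=2/7: [75367/588, 31625/294, 15517/147]
after L8 α=2/7: [434459/4116, 188701/2058, 141089/1029]
rounded: [106, 92, 137]


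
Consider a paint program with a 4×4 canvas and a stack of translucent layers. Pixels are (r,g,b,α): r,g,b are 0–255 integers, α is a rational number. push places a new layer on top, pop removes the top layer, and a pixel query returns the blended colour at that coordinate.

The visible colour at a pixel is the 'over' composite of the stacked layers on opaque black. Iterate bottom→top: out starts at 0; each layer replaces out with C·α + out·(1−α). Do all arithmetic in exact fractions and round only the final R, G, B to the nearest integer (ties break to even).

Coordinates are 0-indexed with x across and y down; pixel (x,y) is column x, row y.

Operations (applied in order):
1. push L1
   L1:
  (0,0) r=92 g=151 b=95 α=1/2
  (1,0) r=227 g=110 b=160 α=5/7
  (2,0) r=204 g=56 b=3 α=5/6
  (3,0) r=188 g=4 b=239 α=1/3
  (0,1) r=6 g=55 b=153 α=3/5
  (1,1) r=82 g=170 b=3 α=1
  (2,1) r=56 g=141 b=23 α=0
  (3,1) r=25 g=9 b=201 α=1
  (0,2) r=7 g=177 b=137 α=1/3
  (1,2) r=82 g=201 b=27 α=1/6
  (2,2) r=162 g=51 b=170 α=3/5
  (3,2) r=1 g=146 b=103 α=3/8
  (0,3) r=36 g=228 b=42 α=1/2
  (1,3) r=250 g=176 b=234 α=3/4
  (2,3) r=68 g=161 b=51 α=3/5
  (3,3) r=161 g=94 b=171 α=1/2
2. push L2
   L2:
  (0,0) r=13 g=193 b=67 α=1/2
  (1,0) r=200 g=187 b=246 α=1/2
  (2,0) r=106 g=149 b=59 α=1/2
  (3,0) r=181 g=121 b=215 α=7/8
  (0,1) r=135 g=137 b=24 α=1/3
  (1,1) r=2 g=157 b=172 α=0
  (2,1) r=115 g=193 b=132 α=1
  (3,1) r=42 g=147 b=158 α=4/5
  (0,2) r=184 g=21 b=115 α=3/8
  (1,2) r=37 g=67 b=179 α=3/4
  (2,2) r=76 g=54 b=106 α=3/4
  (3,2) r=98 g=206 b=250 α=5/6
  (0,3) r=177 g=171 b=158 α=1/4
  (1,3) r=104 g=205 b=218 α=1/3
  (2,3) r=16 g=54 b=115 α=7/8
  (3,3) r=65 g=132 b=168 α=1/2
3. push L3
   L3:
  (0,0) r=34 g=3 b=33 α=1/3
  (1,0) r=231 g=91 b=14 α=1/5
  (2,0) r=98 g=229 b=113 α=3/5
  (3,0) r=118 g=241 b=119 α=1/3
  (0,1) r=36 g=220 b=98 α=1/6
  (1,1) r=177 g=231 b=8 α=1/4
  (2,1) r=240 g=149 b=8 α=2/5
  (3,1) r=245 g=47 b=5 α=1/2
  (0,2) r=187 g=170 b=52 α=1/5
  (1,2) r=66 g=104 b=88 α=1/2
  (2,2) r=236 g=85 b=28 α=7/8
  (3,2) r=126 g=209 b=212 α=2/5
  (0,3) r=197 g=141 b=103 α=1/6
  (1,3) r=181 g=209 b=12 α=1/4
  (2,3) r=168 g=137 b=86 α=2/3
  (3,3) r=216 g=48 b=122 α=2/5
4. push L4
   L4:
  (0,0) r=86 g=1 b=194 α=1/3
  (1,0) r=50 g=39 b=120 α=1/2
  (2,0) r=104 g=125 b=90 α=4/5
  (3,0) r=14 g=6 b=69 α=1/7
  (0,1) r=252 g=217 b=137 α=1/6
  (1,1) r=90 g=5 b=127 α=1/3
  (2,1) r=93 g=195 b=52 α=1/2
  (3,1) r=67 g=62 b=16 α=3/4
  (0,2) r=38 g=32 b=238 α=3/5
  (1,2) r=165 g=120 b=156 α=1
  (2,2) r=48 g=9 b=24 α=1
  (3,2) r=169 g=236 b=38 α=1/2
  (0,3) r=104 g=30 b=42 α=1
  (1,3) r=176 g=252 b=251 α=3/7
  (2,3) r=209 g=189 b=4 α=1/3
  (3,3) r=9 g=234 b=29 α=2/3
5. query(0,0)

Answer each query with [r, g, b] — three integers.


(0,0) stack=L1,L2,L3,L4; from [0,0,0]:
after L1 α=1/2: [46, 151/2, 95/2]
after L2 α=1/2: [59/2, 537/4, 229/4]
after L3 α=1/3: [31, 181/2, 295/6]
after L4 α=1/3: [148/3, 182/3, 877/9]
= [49, 61, 97]


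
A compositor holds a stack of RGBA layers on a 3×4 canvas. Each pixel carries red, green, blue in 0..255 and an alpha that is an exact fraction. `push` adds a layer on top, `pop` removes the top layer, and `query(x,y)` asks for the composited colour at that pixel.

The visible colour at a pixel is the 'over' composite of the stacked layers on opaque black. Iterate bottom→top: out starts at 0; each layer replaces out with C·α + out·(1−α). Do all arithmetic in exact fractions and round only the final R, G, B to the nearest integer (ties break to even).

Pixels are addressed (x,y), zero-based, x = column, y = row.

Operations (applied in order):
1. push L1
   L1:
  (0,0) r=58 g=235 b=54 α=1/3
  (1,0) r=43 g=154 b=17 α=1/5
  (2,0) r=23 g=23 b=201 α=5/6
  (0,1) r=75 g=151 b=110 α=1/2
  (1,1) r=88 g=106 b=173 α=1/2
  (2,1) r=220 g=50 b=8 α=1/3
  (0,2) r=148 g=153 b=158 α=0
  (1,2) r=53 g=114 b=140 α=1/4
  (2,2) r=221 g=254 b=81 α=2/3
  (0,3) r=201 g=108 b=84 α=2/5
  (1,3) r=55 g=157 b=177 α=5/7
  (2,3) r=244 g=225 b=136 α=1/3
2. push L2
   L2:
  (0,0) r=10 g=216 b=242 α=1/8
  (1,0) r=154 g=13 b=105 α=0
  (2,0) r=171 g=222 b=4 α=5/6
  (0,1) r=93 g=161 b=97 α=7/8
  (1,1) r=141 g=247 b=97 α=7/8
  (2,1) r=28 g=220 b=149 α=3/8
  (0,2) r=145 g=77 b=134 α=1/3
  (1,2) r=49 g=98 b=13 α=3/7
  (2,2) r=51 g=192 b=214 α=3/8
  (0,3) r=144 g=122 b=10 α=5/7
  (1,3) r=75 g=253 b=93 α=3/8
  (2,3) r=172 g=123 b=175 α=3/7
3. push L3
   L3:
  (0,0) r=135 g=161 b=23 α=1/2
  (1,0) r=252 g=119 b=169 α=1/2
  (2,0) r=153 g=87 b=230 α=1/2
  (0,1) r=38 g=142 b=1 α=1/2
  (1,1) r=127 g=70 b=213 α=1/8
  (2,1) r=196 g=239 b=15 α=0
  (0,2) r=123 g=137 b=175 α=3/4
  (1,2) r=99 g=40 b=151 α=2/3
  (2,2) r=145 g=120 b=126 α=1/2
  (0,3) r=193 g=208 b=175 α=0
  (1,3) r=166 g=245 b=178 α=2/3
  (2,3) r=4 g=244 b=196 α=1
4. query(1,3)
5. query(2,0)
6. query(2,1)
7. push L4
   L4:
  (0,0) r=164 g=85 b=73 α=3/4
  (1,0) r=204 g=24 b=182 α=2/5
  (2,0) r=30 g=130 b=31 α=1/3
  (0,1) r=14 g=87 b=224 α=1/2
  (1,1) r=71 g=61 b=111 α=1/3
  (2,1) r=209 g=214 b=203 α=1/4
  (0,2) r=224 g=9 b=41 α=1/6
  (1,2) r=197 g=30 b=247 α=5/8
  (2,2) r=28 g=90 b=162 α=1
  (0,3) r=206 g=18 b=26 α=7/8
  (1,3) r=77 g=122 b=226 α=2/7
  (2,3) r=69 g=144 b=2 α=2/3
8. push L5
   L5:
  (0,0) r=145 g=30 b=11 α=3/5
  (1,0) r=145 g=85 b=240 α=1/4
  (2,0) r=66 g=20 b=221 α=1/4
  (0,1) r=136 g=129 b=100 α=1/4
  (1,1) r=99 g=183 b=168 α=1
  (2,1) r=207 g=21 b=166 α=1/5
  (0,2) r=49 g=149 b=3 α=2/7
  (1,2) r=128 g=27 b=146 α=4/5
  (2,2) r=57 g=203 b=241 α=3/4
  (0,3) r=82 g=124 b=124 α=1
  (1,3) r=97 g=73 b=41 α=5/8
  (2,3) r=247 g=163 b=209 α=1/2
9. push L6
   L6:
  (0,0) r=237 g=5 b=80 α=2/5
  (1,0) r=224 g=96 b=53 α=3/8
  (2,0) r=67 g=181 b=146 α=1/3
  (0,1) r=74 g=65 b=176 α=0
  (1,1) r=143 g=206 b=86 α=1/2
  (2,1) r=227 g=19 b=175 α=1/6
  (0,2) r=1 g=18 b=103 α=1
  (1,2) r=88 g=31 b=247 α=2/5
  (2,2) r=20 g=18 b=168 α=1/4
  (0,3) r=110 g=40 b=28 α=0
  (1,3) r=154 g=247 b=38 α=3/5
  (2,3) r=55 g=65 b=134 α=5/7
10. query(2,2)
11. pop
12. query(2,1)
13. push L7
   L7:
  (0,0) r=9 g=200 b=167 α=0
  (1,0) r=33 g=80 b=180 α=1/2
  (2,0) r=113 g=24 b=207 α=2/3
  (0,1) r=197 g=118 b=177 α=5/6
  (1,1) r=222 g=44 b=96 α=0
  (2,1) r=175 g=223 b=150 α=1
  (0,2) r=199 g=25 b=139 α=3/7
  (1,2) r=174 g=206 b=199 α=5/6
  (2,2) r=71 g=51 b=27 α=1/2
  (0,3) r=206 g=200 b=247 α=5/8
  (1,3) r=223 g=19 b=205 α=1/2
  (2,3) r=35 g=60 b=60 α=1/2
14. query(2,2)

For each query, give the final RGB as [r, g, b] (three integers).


at x=1,y=3 over L1,L2,L3:
after L1 α=5/7: [275/7, 785/7, 885/7]
after L2 α=3/8: [1475/28, 4619/28, 3189/28]
after L3 α=2/3: [10771/84, 6113/28, 13157/84]
→ [128, 218, 157]

at x=2,y=0 over L1,L2,L3:
L1 α=5/6: [115/6, 115/6, 335/2]
L2 α=5/6: [5245/36, 6775/36, 125/4]
L3 α=1/2: [10753/72, 9907/72, 1045/8]
= [149, 138, 131]

query (2,1) [L1,L2,L3] — begin 0,0,0
L1 α=1/3: [220/3, 50/3, 8/3]
L2 α=3/8: [169/3, 1115/12, 1381/24]
L3 α=0: [169/3, 1115/12, 1381/24]
→ [56, 93, 58]

at x=2,y=2 over L1,L2,L3,L4,L5,L6:
after L1 α=2/3: [442/3, 508/3, 54]
after L2 α=3/8: [2669/24, 1067/6, 114]
after L3 α=1/2: [6149/48, 1787/12, 120]
after L4 α=1: [28, 90, 162]
after L5 α=3/4: [199/4, 699/4, 885/4]
after L6 α=1/4: [677/16, 2169/16, 3327/16]
rounded: [42, 136, 208]

at x=2,y=1 over L1,L2,L3,L4,L5:
L1 α=1/3: [220/3, 50/3, 8/3]
L2 α=3/8: [169/3, 1115/12, 1381/24]
L3 α=0: [169/3, 1115/12, 1381/24]
L4 α=1/4: [189/2, 1971/16, 3005/32]
L5 α=1/5: [117, 411/4, 4333/40]
→ [117, 103, 108]

at x=2,y=2 over L1,L2,L3,L4,L5,L7:
after L1 α=2/3: [442/3, 508/3, 54]
after L2 α=3/8: [2669/24, 1067/6, 114]
after L3 α=1/2: [6149/48, 1787/12, 120]
after L4 α=1: [28, 90, 162]
after L5 α=3/4: [199/4, 699/4, 885/4]
after L7 α=1/2: [483/8, 903/8, 993/8]
= [60, 113, 124]


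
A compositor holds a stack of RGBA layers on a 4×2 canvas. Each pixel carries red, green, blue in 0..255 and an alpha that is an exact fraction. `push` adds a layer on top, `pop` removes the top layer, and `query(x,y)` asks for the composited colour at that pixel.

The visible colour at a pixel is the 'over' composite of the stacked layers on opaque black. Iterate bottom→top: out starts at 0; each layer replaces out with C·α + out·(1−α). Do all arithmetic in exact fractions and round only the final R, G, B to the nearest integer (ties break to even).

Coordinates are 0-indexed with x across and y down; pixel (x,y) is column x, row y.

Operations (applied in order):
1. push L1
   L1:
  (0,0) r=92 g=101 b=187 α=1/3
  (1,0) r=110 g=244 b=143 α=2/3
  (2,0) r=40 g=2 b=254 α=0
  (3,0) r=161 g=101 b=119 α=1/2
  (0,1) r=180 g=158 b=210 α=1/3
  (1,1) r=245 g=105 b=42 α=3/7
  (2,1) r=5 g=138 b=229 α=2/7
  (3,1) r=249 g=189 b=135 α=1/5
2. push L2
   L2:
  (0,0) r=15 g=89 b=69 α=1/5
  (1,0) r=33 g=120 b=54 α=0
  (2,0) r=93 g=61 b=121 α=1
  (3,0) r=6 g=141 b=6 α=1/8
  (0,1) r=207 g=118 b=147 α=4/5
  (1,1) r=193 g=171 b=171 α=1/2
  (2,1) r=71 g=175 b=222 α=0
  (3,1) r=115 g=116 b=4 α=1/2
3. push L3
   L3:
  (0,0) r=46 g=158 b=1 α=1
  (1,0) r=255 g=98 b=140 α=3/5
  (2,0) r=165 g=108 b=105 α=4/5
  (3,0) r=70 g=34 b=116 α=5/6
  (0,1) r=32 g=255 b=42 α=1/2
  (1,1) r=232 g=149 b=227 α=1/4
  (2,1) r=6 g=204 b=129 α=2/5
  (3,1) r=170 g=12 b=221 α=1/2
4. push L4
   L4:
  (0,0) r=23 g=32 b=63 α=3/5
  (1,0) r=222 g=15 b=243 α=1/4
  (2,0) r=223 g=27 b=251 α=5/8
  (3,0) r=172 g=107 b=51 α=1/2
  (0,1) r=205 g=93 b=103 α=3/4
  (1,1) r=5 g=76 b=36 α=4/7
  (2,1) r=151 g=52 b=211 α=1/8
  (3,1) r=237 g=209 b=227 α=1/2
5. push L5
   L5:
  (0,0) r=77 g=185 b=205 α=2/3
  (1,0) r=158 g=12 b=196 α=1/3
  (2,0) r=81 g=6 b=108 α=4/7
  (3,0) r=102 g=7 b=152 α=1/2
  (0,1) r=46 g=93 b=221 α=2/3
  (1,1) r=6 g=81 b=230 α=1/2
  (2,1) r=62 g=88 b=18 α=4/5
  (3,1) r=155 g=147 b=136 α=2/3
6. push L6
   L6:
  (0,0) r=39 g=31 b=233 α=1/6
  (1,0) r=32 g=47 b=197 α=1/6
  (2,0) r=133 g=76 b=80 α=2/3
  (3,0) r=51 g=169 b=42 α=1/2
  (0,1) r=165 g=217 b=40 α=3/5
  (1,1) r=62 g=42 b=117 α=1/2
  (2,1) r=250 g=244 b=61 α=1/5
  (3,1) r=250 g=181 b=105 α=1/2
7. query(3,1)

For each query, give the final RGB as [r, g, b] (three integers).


query (3,1) [L1,L2,L3,L4,L5,L6] — begin 0,0,0
L1 α=1/5: [249/5, 189/5, 27]
L2 α=1/2: [412/5, 769/10, 31/2]
L3 α=1/2: [631/5, 889/20, 473/4]
L4 α=1/2: [908/5, 5069/40, 1381/8]
L5 α=2/3: [2458/15, 16829/120, 3557/24]
L6 α=1/2: [3104/15, 38549/240, 6077/48]
→ [207, 161, 127]
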